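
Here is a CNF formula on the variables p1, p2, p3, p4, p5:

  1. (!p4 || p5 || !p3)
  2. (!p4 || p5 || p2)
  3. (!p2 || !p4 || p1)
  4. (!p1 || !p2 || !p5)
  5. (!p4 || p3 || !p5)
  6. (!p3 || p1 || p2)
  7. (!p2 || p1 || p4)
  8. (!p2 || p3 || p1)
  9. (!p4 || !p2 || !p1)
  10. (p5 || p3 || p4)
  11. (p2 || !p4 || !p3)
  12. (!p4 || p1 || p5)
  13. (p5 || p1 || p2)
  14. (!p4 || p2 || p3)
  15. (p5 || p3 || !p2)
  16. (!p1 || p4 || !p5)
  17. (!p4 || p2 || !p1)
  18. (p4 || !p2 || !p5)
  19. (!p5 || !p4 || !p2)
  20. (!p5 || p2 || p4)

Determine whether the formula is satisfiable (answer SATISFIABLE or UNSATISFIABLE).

Try p1 = True.
Branch on p2: take p2 = True.
  then p5 is forced to False.
  then p4 is forced to False.
  then p3 is forced to True.
So p1=1, p2=1, p3=1, p4=0, p5=0 is a satisfying assignment.

SATISFIABLE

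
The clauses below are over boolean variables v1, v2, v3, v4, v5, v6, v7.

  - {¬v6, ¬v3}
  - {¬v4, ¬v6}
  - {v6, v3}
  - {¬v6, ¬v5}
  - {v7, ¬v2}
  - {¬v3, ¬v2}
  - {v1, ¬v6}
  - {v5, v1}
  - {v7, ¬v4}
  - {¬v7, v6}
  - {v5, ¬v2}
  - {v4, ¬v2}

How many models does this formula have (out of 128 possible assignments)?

Satisfying assignments:
  v1=F v2=F v3=T v4=F v5=T v6=F v7=F
  v1=T v2=F v3=F v4=F v5=F v6=T v7=F
  v1=T v2=F v3=F v4=F v5=F v6=T v7=T
  v1=T v2=F v3=T v4=F v5=F v6=F v7=F
  v1=T v2=F v3=T v4=F v5=T v6=F v7=F
Count: 5.

5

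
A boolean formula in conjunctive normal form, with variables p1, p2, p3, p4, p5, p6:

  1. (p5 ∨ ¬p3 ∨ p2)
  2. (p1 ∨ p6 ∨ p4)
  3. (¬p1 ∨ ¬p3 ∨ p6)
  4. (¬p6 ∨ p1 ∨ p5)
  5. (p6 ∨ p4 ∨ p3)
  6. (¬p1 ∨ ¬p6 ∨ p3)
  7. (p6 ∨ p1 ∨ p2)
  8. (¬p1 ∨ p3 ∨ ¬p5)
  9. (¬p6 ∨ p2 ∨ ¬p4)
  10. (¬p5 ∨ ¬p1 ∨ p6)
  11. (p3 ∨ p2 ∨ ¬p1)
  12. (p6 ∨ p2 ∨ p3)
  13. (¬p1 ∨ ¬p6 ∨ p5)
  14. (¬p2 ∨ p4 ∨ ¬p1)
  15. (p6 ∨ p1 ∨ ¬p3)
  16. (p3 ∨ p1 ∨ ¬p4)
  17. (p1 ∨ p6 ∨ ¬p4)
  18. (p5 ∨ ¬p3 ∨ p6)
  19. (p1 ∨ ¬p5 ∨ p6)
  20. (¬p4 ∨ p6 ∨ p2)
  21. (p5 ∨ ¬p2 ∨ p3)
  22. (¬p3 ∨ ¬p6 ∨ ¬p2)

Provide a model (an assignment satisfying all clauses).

p1=F, p2=T, p3=F, p4=F, p5=T, p6=T

Set p1 = False and propagate.
Branch on p2: take p2 = True.
The remaining clauses are satisfied by p3 = False, p4 = False, p5 = True, p6 = True.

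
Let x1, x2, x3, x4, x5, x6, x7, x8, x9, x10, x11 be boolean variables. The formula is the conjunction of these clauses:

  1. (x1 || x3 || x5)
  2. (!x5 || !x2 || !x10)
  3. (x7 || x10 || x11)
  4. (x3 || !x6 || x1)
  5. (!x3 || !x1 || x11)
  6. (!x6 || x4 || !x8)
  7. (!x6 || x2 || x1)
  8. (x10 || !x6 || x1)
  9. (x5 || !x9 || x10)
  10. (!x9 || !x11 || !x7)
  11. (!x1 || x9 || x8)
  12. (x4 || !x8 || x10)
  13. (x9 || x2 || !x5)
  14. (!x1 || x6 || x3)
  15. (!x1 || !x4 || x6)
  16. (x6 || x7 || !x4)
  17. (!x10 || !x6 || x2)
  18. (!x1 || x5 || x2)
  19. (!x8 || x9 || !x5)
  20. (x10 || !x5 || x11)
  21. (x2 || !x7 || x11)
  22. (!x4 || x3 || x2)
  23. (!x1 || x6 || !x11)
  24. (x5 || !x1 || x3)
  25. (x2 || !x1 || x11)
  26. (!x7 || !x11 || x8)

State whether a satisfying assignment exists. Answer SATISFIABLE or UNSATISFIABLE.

SATISFIABLE

Try x1 = False.
For the remaining variables, x2 = False, x3 = True, x4 = False, x5 = False, x6 = False, x7 = False, x8 = False, x9 = False, x10 = True, x11 = False works.
So x1=F, x2=F, x3=T, x4=F, x5=F, x6=F, x7=F, x8=F, x9=F, x10=T, x11=F is a satisfying assignment.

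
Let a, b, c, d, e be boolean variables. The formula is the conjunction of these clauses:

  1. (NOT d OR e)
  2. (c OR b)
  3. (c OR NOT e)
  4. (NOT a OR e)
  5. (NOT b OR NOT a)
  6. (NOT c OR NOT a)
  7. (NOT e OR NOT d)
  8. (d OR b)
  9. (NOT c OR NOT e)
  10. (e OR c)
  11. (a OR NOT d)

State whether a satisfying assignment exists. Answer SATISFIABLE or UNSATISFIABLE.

Set a = False and propagate.
  then d is forced to False.
  then b is forced to True.
Set c = True and propagate.
  then e is forced to False.
So a=0, b=1, c=1, d=0, e=0 is a satisfying assignment.

SATISFIABLE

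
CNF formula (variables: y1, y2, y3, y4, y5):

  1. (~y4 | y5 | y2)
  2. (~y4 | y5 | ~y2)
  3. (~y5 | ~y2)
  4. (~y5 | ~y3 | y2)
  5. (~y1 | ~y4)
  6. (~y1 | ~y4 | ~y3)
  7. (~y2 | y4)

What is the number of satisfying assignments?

7

The models are:
  y1=0 y2=0 y3=0 y4=0 y5=0
  y1=0 y2=0 y3=0 y4=0 y5=1
  y1=0 y2=0 y3=0 y4=1 y5=1
  y1=0 y2=0 y3=1 y4=0 y5=0
  y1=1 y2=0 y3=0 y4=0 y5=0
  y1=1 y2=0 y3=0 y4=0 y5=1
  y1=1 y2=0 y3=1 y4=0 y5=0
That's 7 in total.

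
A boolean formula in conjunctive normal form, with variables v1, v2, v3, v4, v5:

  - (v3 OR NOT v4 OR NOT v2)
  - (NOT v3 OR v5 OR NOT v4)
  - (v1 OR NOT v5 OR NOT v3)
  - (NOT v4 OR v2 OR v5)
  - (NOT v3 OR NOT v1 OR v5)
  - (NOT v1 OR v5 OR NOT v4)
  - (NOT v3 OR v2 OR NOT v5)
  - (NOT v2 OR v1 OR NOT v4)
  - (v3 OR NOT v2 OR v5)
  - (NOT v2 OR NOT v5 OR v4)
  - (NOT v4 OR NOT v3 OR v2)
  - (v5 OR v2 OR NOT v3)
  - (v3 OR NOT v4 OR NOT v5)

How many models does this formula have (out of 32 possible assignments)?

The models are:
  v1=0 v2=0 v3=0 v4=0 v5=0
  v1=0 v2=0 v3=0 v4=0 v5=1
  v1=0 v2=1 v3=1 v4=0 v5=0
  v1=1 v2=0 v3=0 v4=0 v5=0
  v1=1 v2=0 v3=0 v4=0 v5=1
  v1=1 v2=1 v3=1 v4=1 v5=1
That's 6 in total.

6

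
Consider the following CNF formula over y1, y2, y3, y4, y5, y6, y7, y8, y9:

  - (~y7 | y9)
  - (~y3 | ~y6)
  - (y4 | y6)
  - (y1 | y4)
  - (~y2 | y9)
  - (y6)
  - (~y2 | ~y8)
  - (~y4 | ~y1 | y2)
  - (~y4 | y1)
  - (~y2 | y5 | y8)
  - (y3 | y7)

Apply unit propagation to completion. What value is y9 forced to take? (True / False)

True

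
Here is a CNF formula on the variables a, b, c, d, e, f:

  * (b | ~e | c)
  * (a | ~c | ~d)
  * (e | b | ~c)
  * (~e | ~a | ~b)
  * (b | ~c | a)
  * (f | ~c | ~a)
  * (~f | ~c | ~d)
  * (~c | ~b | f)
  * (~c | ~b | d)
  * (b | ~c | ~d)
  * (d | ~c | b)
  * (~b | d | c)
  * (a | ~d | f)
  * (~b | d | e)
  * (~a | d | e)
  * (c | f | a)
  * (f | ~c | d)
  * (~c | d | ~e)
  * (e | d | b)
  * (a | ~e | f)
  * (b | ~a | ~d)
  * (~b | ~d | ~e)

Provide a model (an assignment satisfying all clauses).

a = False, b = True, c = False, d = True, e = False, f = True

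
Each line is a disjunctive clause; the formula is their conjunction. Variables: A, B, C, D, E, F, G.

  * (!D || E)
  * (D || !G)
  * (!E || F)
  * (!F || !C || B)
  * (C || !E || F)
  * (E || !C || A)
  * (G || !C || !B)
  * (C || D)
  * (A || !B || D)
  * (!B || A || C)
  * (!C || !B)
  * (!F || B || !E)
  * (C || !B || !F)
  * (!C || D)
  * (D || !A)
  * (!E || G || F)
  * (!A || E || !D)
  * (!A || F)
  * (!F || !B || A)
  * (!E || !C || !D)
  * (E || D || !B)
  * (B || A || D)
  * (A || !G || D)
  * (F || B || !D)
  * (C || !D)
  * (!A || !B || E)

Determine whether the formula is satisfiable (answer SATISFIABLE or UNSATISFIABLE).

UNSATISFIABLE

D = True:
  propagation gives E=True, F=True, B=True, C=False; an empty clause results — contradiction.
D = False:
  propagation gives G=False, C=True; an empty clause results — contradiction.
Every branch closes, so no satisfying assignment exists.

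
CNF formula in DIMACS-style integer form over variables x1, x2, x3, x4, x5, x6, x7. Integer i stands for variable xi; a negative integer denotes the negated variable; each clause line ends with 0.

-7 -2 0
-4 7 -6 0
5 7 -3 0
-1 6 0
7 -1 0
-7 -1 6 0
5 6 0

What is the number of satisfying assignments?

34

Split on x7, then x6.
  x7=1, x6=1: forces x2=0; x1, x3, x4, x5 free → 2^4 = 16.
  x7=1, x6=0: remaining (x1,x2,x3,x4,x5) ∈ {(0,0,0,0,1); (0,0,0,1,1); (0,0,1,0,1); (0,0,1,1,1)} — 4.
  x7=0, x6=1: x2 free; 3 ways for (x1,x3,x4,x5) × 2^1 = 6.
  x7=0, x6=0: forces x1=0; x5=1; x2, x3, x4 free → 2^3 = 8.
Total: 16 + 4 + 6 + 8 = 34.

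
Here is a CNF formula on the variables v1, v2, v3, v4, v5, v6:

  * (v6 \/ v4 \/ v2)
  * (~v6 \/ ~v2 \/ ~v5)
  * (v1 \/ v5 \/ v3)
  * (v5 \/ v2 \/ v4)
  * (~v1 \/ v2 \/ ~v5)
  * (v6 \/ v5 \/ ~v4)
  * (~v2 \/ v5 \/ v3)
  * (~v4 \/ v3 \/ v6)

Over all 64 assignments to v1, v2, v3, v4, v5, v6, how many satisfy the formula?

20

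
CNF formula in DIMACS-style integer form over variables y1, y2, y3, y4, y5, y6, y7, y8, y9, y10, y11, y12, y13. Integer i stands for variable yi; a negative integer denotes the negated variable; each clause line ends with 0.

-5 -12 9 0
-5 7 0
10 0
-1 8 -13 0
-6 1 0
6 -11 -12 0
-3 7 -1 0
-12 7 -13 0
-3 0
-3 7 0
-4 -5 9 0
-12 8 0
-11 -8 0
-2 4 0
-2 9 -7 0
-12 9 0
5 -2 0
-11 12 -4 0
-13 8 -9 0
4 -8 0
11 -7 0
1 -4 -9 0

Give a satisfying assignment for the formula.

The clause (y10) is unit: y10 must be True.
The clause (!y3) is unit: y3 must be False.
Pure literal: y2 appears only negated; assign y2 = False.
Pure literal: y13 appears only negated; assign y13 = False.
Branch on y1: take y1 = True.
For the remaining variables, y4 = False, y5 = False, y6 = True, y7 = False, y8 = False, y9 = True, y11 = True, y12 = False works.
Every clause has at least one true literal under this assignment.

y1=1, y2=0, y3=0, y4=0, y5=0, y6=1, y7=0, y8=0, y9=1, y10=1, y11=1, y12=0, y13=0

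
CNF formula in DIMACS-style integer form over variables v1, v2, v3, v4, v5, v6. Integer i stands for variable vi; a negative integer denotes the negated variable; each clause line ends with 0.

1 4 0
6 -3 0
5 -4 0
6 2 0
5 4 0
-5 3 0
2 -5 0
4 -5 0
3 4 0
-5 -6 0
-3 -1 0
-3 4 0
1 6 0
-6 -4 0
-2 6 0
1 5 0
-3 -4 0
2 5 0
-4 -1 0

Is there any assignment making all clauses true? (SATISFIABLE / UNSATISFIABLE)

v4 = True:
  propagation gives v5=True, v3=True; an empty clause results — contradiction.
v4 = False:
  propagation gives v1=True, v5=True; an empty clause results — contradiction.
Every branch closes, so no satisfying assignment exists.

UNSATISFIABLE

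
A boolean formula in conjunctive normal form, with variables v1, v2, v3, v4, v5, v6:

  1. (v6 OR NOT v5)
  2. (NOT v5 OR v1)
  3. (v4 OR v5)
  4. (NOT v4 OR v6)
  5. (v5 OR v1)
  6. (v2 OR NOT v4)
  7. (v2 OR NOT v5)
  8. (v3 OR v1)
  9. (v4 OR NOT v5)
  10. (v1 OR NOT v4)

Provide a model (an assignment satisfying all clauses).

v1 = True, v2 = True, v3 = True, v4 = True, v5 = False, v6 = True

Check each clause:
  1. (v6 OR NOT v5) — NOT v5 is true.
  2. (v1 OR NOT v5) — v1 is true.
  3. (v4 OR v5) — v4 is true.
  4. (v6 OR NOT v4) — v6 is true.
  5. (v1 OR v5) — v1 is true.
  6. (NOT v4 OR v2) — v2 is true.
  7. (NOT v5 OR v2) — v2 is true.
  8. (v3 OR v1) — v1 is true.
  9. (NOT v5 OR v4) — NOT v5 is true.
  10. (NOT v4 OR v1) — v1 is true.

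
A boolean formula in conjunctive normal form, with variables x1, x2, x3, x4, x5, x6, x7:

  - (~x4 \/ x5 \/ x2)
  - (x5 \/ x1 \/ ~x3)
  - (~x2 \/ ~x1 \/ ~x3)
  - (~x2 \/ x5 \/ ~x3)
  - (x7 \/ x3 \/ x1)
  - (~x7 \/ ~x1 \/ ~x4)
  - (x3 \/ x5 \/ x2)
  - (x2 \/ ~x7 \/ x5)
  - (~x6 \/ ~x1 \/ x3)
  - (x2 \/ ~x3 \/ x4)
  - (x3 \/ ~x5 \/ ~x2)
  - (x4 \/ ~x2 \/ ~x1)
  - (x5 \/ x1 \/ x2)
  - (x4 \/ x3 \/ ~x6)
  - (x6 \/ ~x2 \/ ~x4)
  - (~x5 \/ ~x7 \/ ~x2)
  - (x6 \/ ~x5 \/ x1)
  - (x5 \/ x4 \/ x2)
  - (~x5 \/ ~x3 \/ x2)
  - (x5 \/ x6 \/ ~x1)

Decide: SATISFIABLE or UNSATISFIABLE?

SATISFIABLE

Try x1 = False.
Try x2 = True.
For the remaining variables, x3 = False, x4 = True, x5 = False, x6 = True, x7 = True works.
Every clause has at least one true literal under this assignment.
So x1=F, x2=T, x3=F, x4=T, x5=F, x6=T, x7=T is a satisfying assignment.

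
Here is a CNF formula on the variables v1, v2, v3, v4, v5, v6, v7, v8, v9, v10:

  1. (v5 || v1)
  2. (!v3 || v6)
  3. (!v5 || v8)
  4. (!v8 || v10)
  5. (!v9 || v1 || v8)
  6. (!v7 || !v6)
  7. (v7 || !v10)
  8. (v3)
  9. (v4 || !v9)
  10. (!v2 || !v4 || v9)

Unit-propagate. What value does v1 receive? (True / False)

True

(v3) stands alone — v3 = True.
(!v3 || v6) with v3 = True leaves only v6, so v6 = True.
In (!v6 || !v7), !v6 is now false; !v7 must hold, so v7 = False.
(!v10 || v7) with v7 = False leaves only !v10, so v10 = False.
In (!v8 || v10), v10 is now false; !v8 must hold, so v8 = False.
From (!v5 || v8) and v8 = False: v5 = False.
In (v1 || v5), v5 is now false; v1 must hold, so v1 = True.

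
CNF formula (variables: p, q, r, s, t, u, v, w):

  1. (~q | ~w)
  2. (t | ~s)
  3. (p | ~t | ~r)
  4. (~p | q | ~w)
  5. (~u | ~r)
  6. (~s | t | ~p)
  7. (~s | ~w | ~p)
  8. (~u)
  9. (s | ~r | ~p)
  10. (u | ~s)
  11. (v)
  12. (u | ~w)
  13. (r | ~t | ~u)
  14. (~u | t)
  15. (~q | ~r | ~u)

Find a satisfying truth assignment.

p = True, q = False, r = False, s = False, t = True, u = False, v = True, w = False

Check each clause:
  1. (~q | ~w) — ~w is true.
  2. (~s | t) — ~s is true.
  3. (p | ~t | ~r) — p is true.
  4. (~w | q | ~p) — ~w is true.
  5. (~u | ~r) — ~u is true.
  6. (~s | ~p | t) — ~s is true.
  7. (~p | ~w | ~s) — ~w is true.
  8. (~u) — ~u is true.
  9. (s | ~p | ~r) — ~r is true.
  10. (u | ~s) — ~s is true.
  11. (v) — v is true.
  12. (u | ~w) — ~w is true.
  13. (~u | r | ~t) — ~u is true.
  14. (t | ~u) — ~u is true.
  15. (~q | ~r | ~u) — ~u is true.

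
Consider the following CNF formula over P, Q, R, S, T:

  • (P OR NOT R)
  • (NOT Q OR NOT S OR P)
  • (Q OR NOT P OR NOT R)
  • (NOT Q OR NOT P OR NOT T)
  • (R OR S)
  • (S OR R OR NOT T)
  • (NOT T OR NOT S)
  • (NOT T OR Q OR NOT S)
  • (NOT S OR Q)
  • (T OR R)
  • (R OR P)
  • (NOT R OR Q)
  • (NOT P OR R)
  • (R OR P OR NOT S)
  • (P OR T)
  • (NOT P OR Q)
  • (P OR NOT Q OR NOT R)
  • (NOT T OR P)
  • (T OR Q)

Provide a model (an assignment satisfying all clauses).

P=True  Q=True  R=True  S=True  T=False

Check each clause:
  1. (NOT R OR P) — P is true.
  2. (NOT S OR P OR NOT Q) — P is true.
  3. (NOT R OR Q OR NOT P) — Q is true.
  4. (NOT Q OR NOT P OR NOT T) — NOT T is true.
  5. (S OR R) — R is true.
  6. (NOT T OR S OR R) — R is true.
  7. (NOT T OR NOT S) — NOT T is true.
  8. (NOT S OR Q OR NOT T) — Q is true.
  9. (Q OR NOT S) — Q is true.
  10. (R OR T) — R is true.
  11. (P OR R) — P is true.
  12. (Q OR NOT R) — Q is true.
  13. (R OR NOT P) — R is true.
  14. (NOT S OR R OR P) — P is true.
  15. (P OR T) — P is true.
  16. (NOT P OR Q) — Q is true.
  17. (P OR NOT R OR NOT Q) — P is true.
  18. (NOT T OR P) — P is true.
  19. (T OR Q) — Q is true.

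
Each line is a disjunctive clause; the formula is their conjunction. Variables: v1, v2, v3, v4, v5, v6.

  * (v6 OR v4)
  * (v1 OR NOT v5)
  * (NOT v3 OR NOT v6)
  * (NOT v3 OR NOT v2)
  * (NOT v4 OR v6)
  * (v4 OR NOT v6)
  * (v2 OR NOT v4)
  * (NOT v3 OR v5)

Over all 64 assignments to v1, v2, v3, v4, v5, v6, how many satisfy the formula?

Satisfying assignments:
  v1=F v2=T v3=F v4=T v5=F v6=T
  v1=T v2=T v3=F v4=T v5=F v6=T
  v1=T v2=T v3=F v4=T v5=T v6=T
That's 3 in total.

3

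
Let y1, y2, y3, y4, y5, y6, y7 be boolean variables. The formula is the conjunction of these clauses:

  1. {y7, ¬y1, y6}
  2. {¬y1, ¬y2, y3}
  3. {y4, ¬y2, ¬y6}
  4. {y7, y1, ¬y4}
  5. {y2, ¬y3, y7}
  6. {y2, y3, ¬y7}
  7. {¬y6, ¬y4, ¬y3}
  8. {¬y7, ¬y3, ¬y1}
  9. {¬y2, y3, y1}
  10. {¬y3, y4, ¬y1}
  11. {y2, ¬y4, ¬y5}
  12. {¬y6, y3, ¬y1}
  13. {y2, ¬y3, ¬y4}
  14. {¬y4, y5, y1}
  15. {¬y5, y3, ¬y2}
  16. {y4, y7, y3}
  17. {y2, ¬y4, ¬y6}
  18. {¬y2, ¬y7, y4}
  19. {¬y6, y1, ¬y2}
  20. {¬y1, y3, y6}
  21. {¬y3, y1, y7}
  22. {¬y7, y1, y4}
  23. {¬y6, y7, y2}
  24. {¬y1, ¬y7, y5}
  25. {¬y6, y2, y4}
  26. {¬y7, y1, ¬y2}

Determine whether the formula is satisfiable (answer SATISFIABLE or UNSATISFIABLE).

UNSATISFIABLE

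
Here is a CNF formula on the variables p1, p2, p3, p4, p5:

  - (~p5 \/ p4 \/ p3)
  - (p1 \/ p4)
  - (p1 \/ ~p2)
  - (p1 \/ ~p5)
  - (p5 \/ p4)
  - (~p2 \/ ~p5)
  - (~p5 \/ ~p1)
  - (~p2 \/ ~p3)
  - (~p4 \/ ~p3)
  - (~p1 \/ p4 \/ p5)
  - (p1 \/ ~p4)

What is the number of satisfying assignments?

2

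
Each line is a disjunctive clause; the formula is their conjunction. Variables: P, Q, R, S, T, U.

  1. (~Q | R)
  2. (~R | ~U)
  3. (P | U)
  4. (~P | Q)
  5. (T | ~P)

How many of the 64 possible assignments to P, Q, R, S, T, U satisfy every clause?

6

The models are:
  P=F Q=F R=F S=F T=F U=T
  P=F Q=F R=F S=F T=T U=T
  P=F Q=F R=F S=T T=F U=T
  P=F Q=F R=F S=T T=T U=T
  P=T Q=T R=T S=F T=T U=F
  P=T Q=T R=T S=T T=T U=F
Count: 6.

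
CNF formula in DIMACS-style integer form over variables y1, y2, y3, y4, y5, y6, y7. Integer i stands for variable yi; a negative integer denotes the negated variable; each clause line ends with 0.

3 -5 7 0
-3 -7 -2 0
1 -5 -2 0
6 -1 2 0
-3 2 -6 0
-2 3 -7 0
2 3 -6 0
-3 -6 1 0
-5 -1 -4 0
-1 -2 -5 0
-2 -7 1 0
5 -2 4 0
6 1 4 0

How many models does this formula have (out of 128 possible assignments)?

14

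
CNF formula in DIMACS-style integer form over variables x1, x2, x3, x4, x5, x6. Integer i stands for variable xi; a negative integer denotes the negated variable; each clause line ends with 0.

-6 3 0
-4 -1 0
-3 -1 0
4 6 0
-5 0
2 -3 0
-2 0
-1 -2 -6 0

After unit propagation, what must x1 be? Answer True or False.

(~x5) is a unit clause: x5 = False.
Unit clause (~x2) sets x2 = False.
(x2 \/ ~x3): since x2 = False, the clause reduces to (~x3). x3 = False.
From (x3 \/ ~x6) and x3 = False: x6 = False.
(x4 \/ x6) with x6 = False leaves only x4, so x4 = True.
In (~x4 \/ ~x1), ~x4 is now false; ~x1 must hold, so x1 = False.

False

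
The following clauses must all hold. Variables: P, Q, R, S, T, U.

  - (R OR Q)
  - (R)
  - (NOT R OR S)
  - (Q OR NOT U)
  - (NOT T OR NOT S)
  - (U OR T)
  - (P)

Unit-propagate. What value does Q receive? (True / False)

True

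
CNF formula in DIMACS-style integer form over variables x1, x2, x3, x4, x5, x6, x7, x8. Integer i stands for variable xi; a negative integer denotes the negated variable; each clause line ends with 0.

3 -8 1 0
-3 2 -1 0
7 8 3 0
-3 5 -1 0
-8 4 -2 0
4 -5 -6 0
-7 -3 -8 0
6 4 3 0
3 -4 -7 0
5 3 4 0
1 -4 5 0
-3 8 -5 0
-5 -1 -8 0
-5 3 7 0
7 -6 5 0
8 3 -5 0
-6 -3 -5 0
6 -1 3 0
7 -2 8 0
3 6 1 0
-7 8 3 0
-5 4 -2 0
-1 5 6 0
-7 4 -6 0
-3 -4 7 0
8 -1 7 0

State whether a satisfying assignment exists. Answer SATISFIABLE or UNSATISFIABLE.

SATISFIABLE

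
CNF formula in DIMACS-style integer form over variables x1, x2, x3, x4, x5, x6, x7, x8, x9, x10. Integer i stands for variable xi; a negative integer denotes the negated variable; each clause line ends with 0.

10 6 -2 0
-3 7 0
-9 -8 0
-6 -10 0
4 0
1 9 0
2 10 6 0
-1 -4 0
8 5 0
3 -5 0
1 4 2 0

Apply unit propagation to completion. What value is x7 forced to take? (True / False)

Unit clause (x4) sets x4 = True.
In (~x4 | ~x1), ~x4 is now false; ~x1 must hold, so x1 = False.
From (x9 | x1) and x1 = False: x9 = True.
From (~x8 | ~x9) and x9 = True: x8 = False.
From (x8 | x5) and x8 = False: x5 = True.
(~x5 | x3): since x5 = True, the clause reduces to (x3). x3 = True.
In (x7 | ~x3), ~x3 is now false; x7 must hold, so x7 = True.

True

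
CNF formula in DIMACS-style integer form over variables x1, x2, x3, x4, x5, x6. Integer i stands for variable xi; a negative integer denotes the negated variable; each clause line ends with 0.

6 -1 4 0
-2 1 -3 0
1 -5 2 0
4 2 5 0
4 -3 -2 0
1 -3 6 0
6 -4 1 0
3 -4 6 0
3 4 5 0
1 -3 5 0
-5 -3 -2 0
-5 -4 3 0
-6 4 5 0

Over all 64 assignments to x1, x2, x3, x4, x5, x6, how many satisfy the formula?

Split on x3, then x4.
  x3=1, x4=1: x6 free; 3 ways for (x1,x2,x5) × 2^1 = 6.
  x3=1, x4=0: remaining (x1,x2,x5,x6) ∈ {(1,0,1,1)} — 1.
  x3=0, x4=1: remaining (x1,x2,x5,x6) ∈ {(0,0,0,1); (0,1,0,1); (1,0,0,1); (1,1,0,1)} — 4.
  x3=0, x4=0: remaining (x1,x2,x5,x6) ∈ {(0,1,1,0); (0,1,1,1); (1,0,1,1); (1,1,1,1)} — 4.
Total: 6 + 1 + 4 + 4 = 15.

15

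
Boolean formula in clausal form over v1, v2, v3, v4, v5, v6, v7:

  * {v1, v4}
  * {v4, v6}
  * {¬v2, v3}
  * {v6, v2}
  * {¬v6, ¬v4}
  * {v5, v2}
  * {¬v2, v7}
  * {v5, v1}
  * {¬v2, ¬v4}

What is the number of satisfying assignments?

The models are:
  v1=1 v2=0 v3=0 v4=0 v5=1 v6=1 v7=0
  v1=1 v2=0 v3=0 v4=0 v5=1 v6=1 v7=1
  v1=1 v2=0 v3=1 v4=0 v5=1 v6=1 v7=0
  v1=1 v2=0 v3=1 v4=0 v5=1 v6=1 v7=1
  v1=1 v2=1 v3=1 v4=0 v5=0 v6=1 v7=1
  v1=1 v2=1 v3=1 v4=0 v5=1 v6=1 v7=1
Count: 6.

6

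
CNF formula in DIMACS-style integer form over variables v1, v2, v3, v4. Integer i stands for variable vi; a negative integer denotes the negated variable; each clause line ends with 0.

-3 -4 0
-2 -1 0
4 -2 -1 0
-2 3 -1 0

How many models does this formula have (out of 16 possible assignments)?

Case analysis on v1 and v2:
  v1=1, v2=1: a clause becomes empty — 0.
  v1=1, v2=0: remaining (v3,v4) ∈ {(0,0); (0,1); (1,0)} — 3.
  v1=0, v2=1: remaining (v3,v4) ∈ {(0,0); (0,1); (1,0)} — 3.
  v1=0, v2=0: remaining (v3,v4) ∈ {(0,0); (0,1); (1,0)} — 3.
Total: 0 + 3 + 3 + 3 = 9.

9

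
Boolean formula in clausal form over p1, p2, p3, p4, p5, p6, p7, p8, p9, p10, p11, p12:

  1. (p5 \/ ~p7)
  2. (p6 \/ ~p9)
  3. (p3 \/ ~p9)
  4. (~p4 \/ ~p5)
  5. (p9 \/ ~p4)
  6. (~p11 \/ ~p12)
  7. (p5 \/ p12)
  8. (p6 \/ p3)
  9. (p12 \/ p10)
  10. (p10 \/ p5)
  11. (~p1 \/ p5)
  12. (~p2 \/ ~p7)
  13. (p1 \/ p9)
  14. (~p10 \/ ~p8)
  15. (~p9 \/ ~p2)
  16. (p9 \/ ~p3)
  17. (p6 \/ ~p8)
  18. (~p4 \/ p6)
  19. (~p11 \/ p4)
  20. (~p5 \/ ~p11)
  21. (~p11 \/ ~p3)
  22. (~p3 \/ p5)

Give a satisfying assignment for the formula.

p1 = F, p2 = F, p3 = T, p4 = F, p5 = T, p6 = T, p7 = T, p8 = F, p9 = T, p10 = T, p11 = F, p12 = T

Pure literal: p2 appears only negated; assign p2 = False.
p6 occurs only positively in the remaining clauses — set p6 = True.
Branch on p1: take p1 = False.
  then p9 is forced to True.
  then p3 is forced to True.
  then p11 is forced to False.
  then p5 is forced to True.
  then p4 is forced to False.
The remaining clauses are satisfied by p7 = True, p8 = False, p10 = True, p12 = True.
Every clause has at least one true literal under this assignment.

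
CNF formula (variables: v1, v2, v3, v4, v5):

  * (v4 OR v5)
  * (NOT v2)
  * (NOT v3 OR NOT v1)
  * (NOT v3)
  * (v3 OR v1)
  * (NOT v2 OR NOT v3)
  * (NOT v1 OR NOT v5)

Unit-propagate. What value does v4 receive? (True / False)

True

(NOT v2) is a unit clause: v2 = False.
(NOT v3) is a unit clause: v3 = False.
(v3 OR v1) with v3 = False leaves only v1, so v1 = True.
From (NOT v5 OR NOT v1) and v1 = True: v5 = False.
From (v5 OR v4) and v5 = False: v4 = True.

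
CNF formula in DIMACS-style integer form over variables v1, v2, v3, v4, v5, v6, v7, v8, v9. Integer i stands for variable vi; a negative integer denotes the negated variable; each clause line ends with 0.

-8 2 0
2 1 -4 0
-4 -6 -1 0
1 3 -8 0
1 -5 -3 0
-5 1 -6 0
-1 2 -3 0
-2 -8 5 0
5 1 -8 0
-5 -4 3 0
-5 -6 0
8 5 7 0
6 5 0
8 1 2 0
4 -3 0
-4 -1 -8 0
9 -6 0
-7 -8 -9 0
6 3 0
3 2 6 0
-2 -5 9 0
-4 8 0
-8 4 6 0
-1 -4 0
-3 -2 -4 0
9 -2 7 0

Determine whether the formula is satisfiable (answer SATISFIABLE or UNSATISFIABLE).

SATISFIABLE

Set v1 = True and propagate.
  then v4 is forced to False.
  then v3 is forced to False.
  then v6 is forced to True.
  then v5 is forced to False.
  then v9 is forced to True.
Branch on v2: take v2 = False.
  then v8 is forced to False.
  then v7 is forced to True.
So v1=1  v2=0  v3=0  v4=0  v5=0  v6=1  v7=1  v8=0  v9=1 is a satisfying assignment.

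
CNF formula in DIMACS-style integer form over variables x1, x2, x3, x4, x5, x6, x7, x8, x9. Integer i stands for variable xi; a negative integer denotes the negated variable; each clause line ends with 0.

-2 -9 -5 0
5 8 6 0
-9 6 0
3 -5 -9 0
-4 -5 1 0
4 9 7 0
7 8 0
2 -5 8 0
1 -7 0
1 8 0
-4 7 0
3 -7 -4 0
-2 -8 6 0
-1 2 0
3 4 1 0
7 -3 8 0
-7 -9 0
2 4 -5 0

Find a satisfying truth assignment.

x6 occurs only positively in the remaining clauses — set x6 = True.
Set x1 = True and propagate.
  then x2 is forced to True.
Try x3 = False.
For the remaining variables, x4 = False, x5 = True, x7 = True, x8 = True, x9 = False works.

x1=True, x2=True, x3=False, x4=False, x5=True, x6=True, x7=True, x8=True, x9=False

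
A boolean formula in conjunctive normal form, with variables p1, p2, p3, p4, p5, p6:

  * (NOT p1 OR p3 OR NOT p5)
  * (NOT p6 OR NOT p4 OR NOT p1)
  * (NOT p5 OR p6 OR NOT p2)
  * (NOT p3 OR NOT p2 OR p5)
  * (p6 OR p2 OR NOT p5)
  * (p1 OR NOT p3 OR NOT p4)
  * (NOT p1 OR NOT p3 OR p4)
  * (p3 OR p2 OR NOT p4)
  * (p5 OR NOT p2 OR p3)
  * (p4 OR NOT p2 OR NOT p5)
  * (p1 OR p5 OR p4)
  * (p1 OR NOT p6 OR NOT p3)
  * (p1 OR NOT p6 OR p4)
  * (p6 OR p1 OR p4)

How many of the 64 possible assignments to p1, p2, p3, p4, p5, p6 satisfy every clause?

4

The models are:
  p1=F p2=T p3=F p4=T p5=T p6=T
  p1=T p2=F p3=F p4=F p5=F p6=F
  p1=T p2=F p3=F p4=F p5=F p6=T
  p1=T p2=F p3=T p4=T p5=F p6=F
That's 4 in total.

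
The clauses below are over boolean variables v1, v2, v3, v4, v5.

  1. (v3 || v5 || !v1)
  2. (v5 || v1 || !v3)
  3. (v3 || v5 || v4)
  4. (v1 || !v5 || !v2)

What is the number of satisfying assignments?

18

Case analysis on v5 and v1:
  v5=1, v1=1: v2, v3, v4 free → 2^3 = 8.
  v5=1, v1=0: remaining (v2,v3,v4) ∈ {(0,0,0); (0,0,1); (0,1,0); (0,1,1)} — 4.
  v5=0, v1=1: remaining (v2,v3,v4) ∈ {(0,1,0); (0,1,1); (1,1,0); (1,1,1)} — 4.
  v5=0, v1=0: remaining (v2,v3,v4) ∈ {(0,0,1); (1,0,1)} — 2.
Total: 8 + 4 + 4 + 2 = 18.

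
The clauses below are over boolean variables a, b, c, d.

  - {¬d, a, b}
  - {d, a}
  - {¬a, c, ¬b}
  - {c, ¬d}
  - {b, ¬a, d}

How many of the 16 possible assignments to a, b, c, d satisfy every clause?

4

The models are:
  a=0 b=1 c=1 d=1
  a=1 b=0 c=1 d=1
  a=1 b=1 c=1 d=0
  a=1 b=1 c=1 d=1
That's 4 in total.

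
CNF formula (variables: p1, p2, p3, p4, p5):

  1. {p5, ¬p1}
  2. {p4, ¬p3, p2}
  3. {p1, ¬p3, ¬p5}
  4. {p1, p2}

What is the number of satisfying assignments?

13

Split on p1, then p2.
  p1=T, p2=T: remaining (p3,p4,p5) ∈ {(F,F,T); (F,T,T); (T,F,T); (T,T,T)} — 4.
  p1=T, p2=F: remaining (p3,p4,p5) ∈ {(F,F,T); (F,T,T); (T,T,T)} — 3.
  p1=F, p2=T: p4 free; 3 ways for (p3,p5) × 2^1 = 6.
  p1=F, p2=F: a clause becomes empty — 0.
Total: 4 + 3 + 6 + 0 = 13.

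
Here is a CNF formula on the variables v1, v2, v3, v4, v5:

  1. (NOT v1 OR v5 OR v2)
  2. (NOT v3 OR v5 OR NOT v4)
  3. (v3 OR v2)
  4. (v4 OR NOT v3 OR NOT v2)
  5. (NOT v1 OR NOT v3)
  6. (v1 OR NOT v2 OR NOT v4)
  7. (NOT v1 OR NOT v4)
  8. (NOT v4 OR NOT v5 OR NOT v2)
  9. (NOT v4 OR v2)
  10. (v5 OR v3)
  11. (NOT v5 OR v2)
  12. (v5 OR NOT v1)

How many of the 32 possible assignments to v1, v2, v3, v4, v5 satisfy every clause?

3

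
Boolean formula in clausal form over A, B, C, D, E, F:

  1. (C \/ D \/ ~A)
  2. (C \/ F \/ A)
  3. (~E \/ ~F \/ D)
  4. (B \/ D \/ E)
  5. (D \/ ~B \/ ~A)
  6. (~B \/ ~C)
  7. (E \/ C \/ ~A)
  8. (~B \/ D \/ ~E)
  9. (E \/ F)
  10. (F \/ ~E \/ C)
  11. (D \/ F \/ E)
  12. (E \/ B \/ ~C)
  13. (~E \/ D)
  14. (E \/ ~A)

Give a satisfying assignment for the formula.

A=False, B=False, C=False, D=True, E=True, F=True

D occurs only positively in the remaining clauses — set D = True.
Try A = False.
The remaining clauses are satisfied by B = False, C = False, E = True, F = True.
Every clause has at least one true literal under this assignment.
Check each clause:
  1. (D \/ C \/ ~A) — D is true.
  2. (A \/ C \/ F) — F is true.
  3. (D \/ ~F \/ ~E) — D is true.
  4. (B \/ D \/ E) — D is true.
  5. (D \/ ~A \/ ~B) — D is true.
  6. (~C \/ ~B) — ~C is true.
  7. (E \/ ~A \/ C) — E is true.
  8. (~B \/ ~E \/ D) — D is true.
  9. (E \/ F) — E is true.
  10. (C \/ F \/ ~E) — F is true.
  11. (D \/ F \/ E) — D is true.
  12. (E \/ B \/ ~C) — E is true.
  13. (~E \/ D) — D is true.
  14. (~A \/ E) — E is true.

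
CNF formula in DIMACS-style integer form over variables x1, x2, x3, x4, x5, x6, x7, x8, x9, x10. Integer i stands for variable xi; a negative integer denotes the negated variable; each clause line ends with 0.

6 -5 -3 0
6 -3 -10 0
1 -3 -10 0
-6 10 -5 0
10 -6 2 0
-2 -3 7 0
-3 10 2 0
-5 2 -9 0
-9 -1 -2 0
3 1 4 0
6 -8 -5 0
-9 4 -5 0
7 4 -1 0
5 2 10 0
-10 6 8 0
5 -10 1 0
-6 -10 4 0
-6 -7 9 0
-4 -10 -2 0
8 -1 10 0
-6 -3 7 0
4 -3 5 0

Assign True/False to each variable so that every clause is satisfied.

Try x1 = False.
Branch on x2: take x2 = True.
Branch on x3: take x3 = False.
  then x4 is forced to True.
  then x10 is forced to False.
For the remaining variables, x5 = False, x6 = False, x7 = True, x8 = True, x9 = False works.
Every clause has at least one true literal under this assignment.
Check each clause:
  1. {x6, ¬x5, ¬x3} — ¬x5 is true.
  2. {¬x3, x6, ¬x10} — ¬x3 is true.
  3. {¬x3, ¬x10, x1} — ¬x3 is true.
  4. {¬x5, ¬x6, x10} — ¬x6 is true.
  5. {x10, x2, ¬x6} — x2 is true.
  6. {¬x2, x7, ¬x3} — ¬x3 is true.
  7. {x10, x2, ¬x3} — x2 is true.
  8. {x2, ¬x9, ¬x5} — x2 is true.
  9. {¬x2, ¬x9, ¬x1} — ¬x1 is true.
  10. {x3, x4, x1} — x4 is true.
  11. {¬x5, x6, ¬x8} — ¬x5 is true.
  12. {x4, ¬x9, ¬x5} — ¬x5 is true.
  13. {x4, ¬x1, x7} — x4 is true.
  14. {x2, x10, x5} — x2 is true.
  15. {x6, ¬x10, x8} — x8 is true.
  16. {x1, x5, ¬x10} — ¬x10 is true.
  17. {x4, ¬x10, ¬x6} — ¬x6 is true.
  18. {¬x6, ¬x7, x9} — ¬x6 is true.
  19. {¬x2, ¬x10, ¬x4} — ¬x10 is true.
  20. {x8, ¬x1, x10} — x8 is true.
  21. {x7, ¬x6, ¬x3} — ¬x6 is true.
  22. {x4, ¬x3, x5} — ¬x3 is true.

x1 = False  x2 = True  x3 = False  x4 = True  x5 = False  x6 = False  x7 = True  x8 = True  x9 = False  x10 = False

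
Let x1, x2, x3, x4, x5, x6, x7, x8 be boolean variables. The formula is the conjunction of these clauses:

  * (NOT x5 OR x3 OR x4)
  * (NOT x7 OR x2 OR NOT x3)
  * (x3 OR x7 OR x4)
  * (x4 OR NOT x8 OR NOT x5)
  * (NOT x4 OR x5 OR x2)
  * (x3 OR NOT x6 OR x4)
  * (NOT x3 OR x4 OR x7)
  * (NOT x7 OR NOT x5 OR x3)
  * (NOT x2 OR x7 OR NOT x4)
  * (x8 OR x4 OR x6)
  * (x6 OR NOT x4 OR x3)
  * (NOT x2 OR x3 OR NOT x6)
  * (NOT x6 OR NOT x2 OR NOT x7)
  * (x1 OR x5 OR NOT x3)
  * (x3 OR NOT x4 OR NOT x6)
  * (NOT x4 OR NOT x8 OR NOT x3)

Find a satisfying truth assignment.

x1=True, x2=False, x3=True, x4=True, x5=True, x6=False, x7=False, x8=False

Check each clause:
  1. (x3 OR x4 OR NOT x5) — x3 is true.
  2. (NOT x3 OR x2 OR NOT x7) — NOT x7 is true.
  3. (x4 OR x3 OR x7) — x3 is true.
  4. (x4 OR NOT x5 OR NOT x8) — NOT x8 is true.
  5. (x2 OR x5 OR NOT x4) — x5 is true.
  6. (x4 OR x3 OR NOT x6) — NOT x6 is true.
  7. (x4 OR NOT x3 OR x7) — x4 is true.
  8. (x3 OR NOT x7 OR NOT x5) — x3 is true.
  9. (x7 OR NOT x4 OR NOT x2) — NOT x2 is true.
  10. (x4 OR x6 OR x8) — x4 is true.
  11. (x6 OR x3 OR NOT x4) — x3 is true.
  12. (x3 OR NOT x2 OR NOT x6) — NOT x6 is true.
  13. (NOT x2 OR NOT x6 OR NOT x7) — NOT x7 is true.
  14. (NOT x3 OR x5 OR x1) — x1 is true.
  15. (NOT x6 OR x3 OR NOT x4) — NOT x6 is true.
  16. (NOT x3 OR NOT x8 OR NOT x4) — NOT x8 is true.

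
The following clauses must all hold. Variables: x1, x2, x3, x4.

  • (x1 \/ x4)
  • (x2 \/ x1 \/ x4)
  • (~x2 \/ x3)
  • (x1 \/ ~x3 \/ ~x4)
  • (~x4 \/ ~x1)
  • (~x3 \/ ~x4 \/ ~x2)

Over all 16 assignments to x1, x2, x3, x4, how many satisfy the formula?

Satisfying assignments:
  x1=F x2=F x3=F x4=T
  x1=T x2=F x3=F x4=F
  x1=T x2=F x3=T x4=F
  x1=T x2=T x3=T x4=F
That's 4 in total.

4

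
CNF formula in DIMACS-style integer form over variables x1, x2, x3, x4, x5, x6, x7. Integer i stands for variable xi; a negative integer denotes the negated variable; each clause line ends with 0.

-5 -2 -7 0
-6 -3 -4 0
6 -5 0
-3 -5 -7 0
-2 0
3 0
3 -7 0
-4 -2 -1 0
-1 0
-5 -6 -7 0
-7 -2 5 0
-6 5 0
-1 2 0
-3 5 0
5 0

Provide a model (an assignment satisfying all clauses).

x1=False, x2=False, x3=True, x4=False, x5=True, x6=True, x7=False

Check each clause:
  1. (¬x5 ∨ ¬x7 ∨ ¬x2) — ¬x7 is true.
  2. (¬x3 ∨ ¬x4 ∨ ¬x6) — ¬x4 is true.
  3. (¬x5 ∨ x6) — x6 is true.
  4. (¬x7 ∨ ¬x3 ∨ ¬x5) — ¬x7 is true.
  5. (¬x2) — ¬x2 is true.
  6. (x3) — x3 is true.
  7. (x3 ∨ ¬x7) — ¬x7 is true.
  8. (¬x4 ∨ ¬x2 ∨ ¬x1) — ¬x4 is true.
  9. (¬x1) — ¬x1 is true.
  10. (¬x6 ∨ ¬x5 ∨ ¬x7) — ¬x7 is true.
  11. (¬x7 ∨ ¬x2 ∨ x5) — ¬x7 is true.
  12. (¬x6 ∨ x5) — x5 is true.
  13. (x2 ∨ ¬x1) — ¬x1 is true.
  14. (x5 ∨ ¬x3) — x5 is true.
  15. (x5) — x5 is true.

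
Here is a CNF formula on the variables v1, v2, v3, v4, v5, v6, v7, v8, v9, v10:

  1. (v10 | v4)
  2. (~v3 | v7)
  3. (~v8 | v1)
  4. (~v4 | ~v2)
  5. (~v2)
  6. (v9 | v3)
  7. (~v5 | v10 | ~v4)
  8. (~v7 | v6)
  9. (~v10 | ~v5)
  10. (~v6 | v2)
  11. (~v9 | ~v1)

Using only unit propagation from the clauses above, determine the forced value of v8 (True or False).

(~v2) stands alone — v2 = False.
(~v6 | v2) with v2 = False leaves only ~v6, so v6 = False.
(v6 | ~v7): since v6 = False, the clause reduces to (~v7). v7 = False.
(~v3 | v7) with v7 = False leaves only ~v3, so v3 = False.
From (v3 | v9) and v3 = False: v9 = True.
(~v1 | ~v9) with v9 = True leaves only ~v1, so v1 = False.
In (~v8 | v1), v1 is now false; ~v8 must hold, so v8 = False.

False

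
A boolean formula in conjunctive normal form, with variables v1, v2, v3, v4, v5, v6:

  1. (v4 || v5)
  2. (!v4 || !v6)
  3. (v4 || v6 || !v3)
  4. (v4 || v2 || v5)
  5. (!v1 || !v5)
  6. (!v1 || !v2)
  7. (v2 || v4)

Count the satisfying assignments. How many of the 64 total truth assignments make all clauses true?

13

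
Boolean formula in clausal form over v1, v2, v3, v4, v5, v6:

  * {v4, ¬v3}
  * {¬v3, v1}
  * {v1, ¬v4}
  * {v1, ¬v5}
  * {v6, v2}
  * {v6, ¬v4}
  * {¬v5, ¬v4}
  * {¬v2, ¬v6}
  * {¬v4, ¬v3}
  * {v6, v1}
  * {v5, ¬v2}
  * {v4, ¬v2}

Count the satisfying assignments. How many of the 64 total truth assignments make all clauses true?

4

The models are:
  v1=0 v2=0 v3=0 v4=0 v5=0 v6=1
  v1=1 v2=0 v3=0 v4=0 v5=0 v6=1
  v1=1 v2=0 v3=0 v4=0 v5=1 v6=1
  v1=1 v2=0 v3=0 v4=1 v5=0 v6=1
Count: 4.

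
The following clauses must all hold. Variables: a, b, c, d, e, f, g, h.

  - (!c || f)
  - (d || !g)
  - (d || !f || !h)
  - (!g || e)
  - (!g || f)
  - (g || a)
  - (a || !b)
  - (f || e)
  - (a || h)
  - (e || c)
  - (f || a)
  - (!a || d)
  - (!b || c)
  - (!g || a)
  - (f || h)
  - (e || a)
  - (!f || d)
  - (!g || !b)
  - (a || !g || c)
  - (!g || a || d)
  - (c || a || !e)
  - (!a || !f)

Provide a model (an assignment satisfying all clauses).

a=1, b=0, c=0, d=1, e=1, f=0, g=0, h=1

Check each clause:
  1. (f || !c) — !c is true.
  2. (d || !g) — !g is true.
  3. (!h || !f || d) — !f is true.
  4. (!g || e) — !g is true.
  5. (f || !g) — !g is true.
  6. (a || g) — a is true.
  7. (a || !b) — a is true.
  8. (e || f) — e is true.
  9. (a || h) — h is true.
  10. (e || c) — e is true.
  11. (a || f) — a is true.
  12. (d || !a) — d is true.
  13. (c || !b) — !b is true.
  14. (a || !g) — a is true.
  15. (h || f) — h is true.
  16. (a || e) — a is true.
  17. (d || !f) — !f is true.
  18. (!g || !b) — !g is true.
  19. (!g || c || a) — !g is true.
  20. (a || !g || d) — !g is true.
  21. (a || !e || c) — a is true.
  22. (!a || !f) — !f is true.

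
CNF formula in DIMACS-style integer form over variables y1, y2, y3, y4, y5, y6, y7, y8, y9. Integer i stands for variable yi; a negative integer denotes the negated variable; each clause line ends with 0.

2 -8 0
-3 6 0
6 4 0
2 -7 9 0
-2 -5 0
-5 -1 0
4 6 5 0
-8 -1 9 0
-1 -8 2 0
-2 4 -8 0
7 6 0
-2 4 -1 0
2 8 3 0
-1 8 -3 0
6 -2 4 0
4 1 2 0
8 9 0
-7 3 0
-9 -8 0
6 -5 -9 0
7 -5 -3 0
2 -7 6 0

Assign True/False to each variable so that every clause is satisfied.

y4 occurs only positively in the remaining clauses — set y4 = True.
y6 occurs only positively in the remaining clauses — set y6 = True.
Set y1 = False and propagate.
The remaining clauses are satisfied by y2 = True, y3 = False, y5 = False, y7 = False, y8 = False, y9 = True.
Check each clause:
  1. (¬y8 ∨ y2) — ¬y8 is true.
  2. (¬y3 ∨ y6) — ¬y3 is true.
  3. (y6 ∨ y4) — y4 is true.
  4. (¬y7 ∨ y2 ∨ y9) — ¬y7 is true.
  5. (¬y5 ∨ ¬y2) — ¬y5 is true.
  6. (¬y5 ∨ ¬y1) — ¬y5 is true.
  7. (y6 ∨ y5 ∨ y4) — y4 is true.
  8. (¬y8 ∨ y9 ∨ ¬y1) — ¬y8 is true.
  9. (¬y1 ∨ y2 ∨ ¬y8) — ¬y8 is true.
  10. (y4 ∨ ¬y2 ∨ ¬y8) — ¬y8 is true.
  11. (y6 ∨ y7) — y6 is true.
  12. (y4 ∨ ¬y2 ∨ ¬y1) — y4 is true.
  13. (y2 ∨ y8 ∨ y3) — y2 is true.
  14. (y8 ∨ ¬y1 ∨ ¬y3) — ¬y3 is true.
  15. (y4 ∨ ¬y2 ∨ y6) — y4 is true.
  16. (y4 ∨ y2 ∨ y1) — y2 is true.
  17. (y8 ∨ y9) — y9 is true.
  18. (¬y7 ∨ y3) — ¬y7 is true.
  19. (¬y8 ∨ ¬y9) — ¬y8 is true.
  20. (¬y5 ∨ ¬y9 ∨ y6) — ¬y5 is true.
  21. (¬y5 ∨ y7 ∨ ¬y3) — ¬y5 is true.
  22. (y6 ∨ y2 ∨ ¬y7) — ¬y7 is true.

y1=F, y2=T, y3=F, y4=T, y5=F, y6=T, y7=F, y8=F, y9=T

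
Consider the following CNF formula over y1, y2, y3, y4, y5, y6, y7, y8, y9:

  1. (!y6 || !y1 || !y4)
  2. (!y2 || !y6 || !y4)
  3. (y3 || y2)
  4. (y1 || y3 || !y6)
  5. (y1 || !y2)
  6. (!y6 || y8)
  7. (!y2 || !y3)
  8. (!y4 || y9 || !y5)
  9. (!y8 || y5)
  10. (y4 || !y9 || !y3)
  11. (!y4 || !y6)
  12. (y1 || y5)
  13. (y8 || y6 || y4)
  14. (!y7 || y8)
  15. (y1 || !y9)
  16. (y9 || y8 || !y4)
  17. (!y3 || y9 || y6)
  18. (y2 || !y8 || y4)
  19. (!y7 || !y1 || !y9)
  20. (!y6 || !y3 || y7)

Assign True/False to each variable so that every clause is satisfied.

y1=T, y2=F, y3=T, y4=T, y5=F, y6=F, y7=F, y8=F, y9=T

Check each clause:
  1. (!y6 || !y4 || !y1) — !y6 is true.
  2. (!y6 || !y4 || !y2) — !y6 is true.
  3. (y3 || y2) — y3 is true.
  4. (!y6 || y3 || y1) — y1 is true.
  5. (y1 || !y2) — y1 is true.
  6. (y8 || !y6) — !y6 is true.
  7. (!y3 || !y2) — !y2 is true.
  8. (!y4 || y9 || !y5) — y9 is true.
  9. (!y8 || y5) — !y8 is true.
  10. (y4 || !y9 || !y3) — y4 is true.
  11. (!y6 || !y4) — !y6 is true.
  12. (y5 || y1) — y1 is true.
  13. (y6 || y4 || y8) — y4 is true.
  14. (!y7 || y8) — !y7 is true.
  15. (y1 || !y9) — y1 is true.
  16. (!y4 || y8 || y9) — y9 is true.
  17. (y9 || !y3 || y6) — y9 is true.
  18. (y2 || !y8 || y4) — !y8 is true.
  19. (!y7 || !y9 || !y1) — !y7 is true.
  20. (!y3 || !y6 || y7) — !y6 is true.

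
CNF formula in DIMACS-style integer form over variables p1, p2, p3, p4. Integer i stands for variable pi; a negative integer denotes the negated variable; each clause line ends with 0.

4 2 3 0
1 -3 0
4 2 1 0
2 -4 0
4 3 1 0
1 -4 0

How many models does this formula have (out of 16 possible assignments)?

The models are:
  p1=1 p2=0 p3=1 p4=0
  p1=1 p2=1 p3=0 p4=0
  p1=1 p2=1 p3=0 p4=1
  p1=1 p2=1 p3=1 p4=0
  p1=1 p2=1 p3=1 p4=1
Count: 5.

5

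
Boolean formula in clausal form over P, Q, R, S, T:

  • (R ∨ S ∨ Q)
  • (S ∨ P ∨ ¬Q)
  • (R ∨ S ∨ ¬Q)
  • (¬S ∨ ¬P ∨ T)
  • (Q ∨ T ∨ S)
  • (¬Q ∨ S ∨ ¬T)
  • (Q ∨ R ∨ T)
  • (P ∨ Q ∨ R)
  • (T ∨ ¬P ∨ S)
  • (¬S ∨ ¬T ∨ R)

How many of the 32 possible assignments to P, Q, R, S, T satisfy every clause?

9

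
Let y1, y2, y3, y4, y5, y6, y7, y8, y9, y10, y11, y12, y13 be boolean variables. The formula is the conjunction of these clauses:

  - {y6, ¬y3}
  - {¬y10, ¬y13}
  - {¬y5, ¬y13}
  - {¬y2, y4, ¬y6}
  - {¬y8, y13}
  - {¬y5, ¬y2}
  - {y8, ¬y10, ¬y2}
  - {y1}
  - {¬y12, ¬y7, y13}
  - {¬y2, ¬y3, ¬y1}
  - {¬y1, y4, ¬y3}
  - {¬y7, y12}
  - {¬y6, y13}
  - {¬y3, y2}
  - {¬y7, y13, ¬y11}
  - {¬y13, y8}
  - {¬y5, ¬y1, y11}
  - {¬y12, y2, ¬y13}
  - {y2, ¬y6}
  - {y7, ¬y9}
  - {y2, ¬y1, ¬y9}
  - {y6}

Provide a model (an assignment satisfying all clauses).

Unit propagation: (y1) forces y1 = True.
The clause (y6) is unit: y6 must be True.
The clause (y13) is unit: y13 must be True.
The clause (¬y10) is unit: y10 must be False.
(¬y5) is a unit clause, so y5 = False.
Unit propagation: (y8) forces y8 = True.
(y2) is a unit clause, so y2 = True.
Unit propagation: (y4) forces y4 = True.
(¬y3) is a unit clause, so y3 = False.
y9 occurs only negated in the remaining clauses — set y9 = False.
Set y7 = False and propagate.
y11, y12 are now unconstrained; take y11 = False, y12 = False.

y1=True  y2=True  y3=False  y4=True  y5=False  y6=True  y7=False  y8=True  y9=False  y10=False  y11=False  y12=False  y13=True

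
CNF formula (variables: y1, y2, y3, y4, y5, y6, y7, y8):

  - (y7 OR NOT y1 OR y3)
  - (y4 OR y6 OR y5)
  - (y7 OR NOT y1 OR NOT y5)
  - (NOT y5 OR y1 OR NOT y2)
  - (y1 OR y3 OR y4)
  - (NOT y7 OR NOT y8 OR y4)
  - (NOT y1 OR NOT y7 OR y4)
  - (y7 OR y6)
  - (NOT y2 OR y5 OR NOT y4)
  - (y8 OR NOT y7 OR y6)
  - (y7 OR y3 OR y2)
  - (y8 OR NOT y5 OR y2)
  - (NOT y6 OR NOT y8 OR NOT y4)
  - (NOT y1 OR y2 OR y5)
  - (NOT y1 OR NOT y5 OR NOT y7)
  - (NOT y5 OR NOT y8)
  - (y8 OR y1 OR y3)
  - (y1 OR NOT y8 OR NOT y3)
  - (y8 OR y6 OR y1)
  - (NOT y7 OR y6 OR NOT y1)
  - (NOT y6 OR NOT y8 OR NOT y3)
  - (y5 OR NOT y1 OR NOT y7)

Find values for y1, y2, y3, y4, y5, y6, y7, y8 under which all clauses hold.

y1 = F  y2 = T  y3 = T  y4 = F  y5 = F  y6 = T  y7 = F  y8 = F

Check each clause:
  1. (y3 OR NOT y1 OR y7) — y3 is true.
  2. (y5 OR y6 OR y4) — y6 is true.
  3. (y7 OR NOT y1 OR NOT y5) — NOT y5 is true.
  4. (NOT y2 OR y1 OR NOT y5) — NOT y5 is true.
  5. (y3 OR y1 OR y4) — y3 is true.
  6. (NOT y8 OR NOT y7 OR y4) — NOT y8 is true.
  7. (NOT y1 OR y4 OR NOT y7) — NOT y7 is true.
  8. (y6 OR y7) — y6 is true.
  9. (NOT y4 OR NOT y2 OR y5) — NOT y4 is true.
  10. (y6 OR y8 OR NOT y7) — NOT y7 is true.
  11. (y3 OR y7 OR y2) — y2 is true.
  12. (y2 OR y8 OR NOT y5) — y2 is true.
  13. (NOT y4 OR NOT y6 OR NOT y8) — NOT y8 is true.
  14. (y2 OR y5 OR NOT y1) — y2 is true.
  15. (NOT y7 OR NOT y5 OR NOT y1) — NOT y7 is true.
  16. (NOT y8 OR NOT y5) — NOT y8 is true.
  17. (y3 OR y8 OR y1) — y3 is true.
  18. (NOT y8 OR NOT y3 OR y1) — NOT y8 is true.
  19. (y1 OR y6 OR y8) — y6 is true.
  20. (NOT y7 OR y6 OR NOT y1) — NOT y7 is true.
  21. (NOT y8 OR NOT y3 OR NOT y6) — NOT y8 is true.
  22. (y5 OR NOT y7 OR NOT y1) — NOT y7 is true.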